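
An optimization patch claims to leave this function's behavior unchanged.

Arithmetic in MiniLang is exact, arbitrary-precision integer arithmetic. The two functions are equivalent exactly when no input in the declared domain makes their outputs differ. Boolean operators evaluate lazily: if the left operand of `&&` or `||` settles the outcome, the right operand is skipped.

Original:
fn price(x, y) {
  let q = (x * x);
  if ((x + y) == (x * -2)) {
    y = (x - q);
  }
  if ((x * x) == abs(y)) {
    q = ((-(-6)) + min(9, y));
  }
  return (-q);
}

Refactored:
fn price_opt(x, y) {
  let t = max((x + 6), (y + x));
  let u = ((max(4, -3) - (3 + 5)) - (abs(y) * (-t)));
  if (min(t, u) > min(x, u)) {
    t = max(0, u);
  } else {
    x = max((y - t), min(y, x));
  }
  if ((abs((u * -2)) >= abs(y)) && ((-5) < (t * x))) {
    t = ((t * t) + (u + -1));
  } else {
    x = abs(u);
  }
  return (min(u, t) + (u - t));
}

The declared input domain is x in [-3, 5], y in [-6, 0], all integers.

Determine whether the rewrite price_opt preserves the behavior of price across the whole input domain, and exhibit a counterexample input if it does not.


Run the pair on x=-3, y=-6.
price: q=9, then ((x + y) == (x * -2)) is false, then ((x * x) == abs(y)) is false, then returns -9
price_opt: t=3, then u=14, then (min(t, u) > min(x, u)) is true, then t=14, then ((abs((u * -2)) >= abs(y)) && ((-5) < (t * x))) is false, then x=14, then returns 14
-9 and 14 differ, so these are not the same function on this domain.
verdict: not equivalent; witness: x=-3, y=-6


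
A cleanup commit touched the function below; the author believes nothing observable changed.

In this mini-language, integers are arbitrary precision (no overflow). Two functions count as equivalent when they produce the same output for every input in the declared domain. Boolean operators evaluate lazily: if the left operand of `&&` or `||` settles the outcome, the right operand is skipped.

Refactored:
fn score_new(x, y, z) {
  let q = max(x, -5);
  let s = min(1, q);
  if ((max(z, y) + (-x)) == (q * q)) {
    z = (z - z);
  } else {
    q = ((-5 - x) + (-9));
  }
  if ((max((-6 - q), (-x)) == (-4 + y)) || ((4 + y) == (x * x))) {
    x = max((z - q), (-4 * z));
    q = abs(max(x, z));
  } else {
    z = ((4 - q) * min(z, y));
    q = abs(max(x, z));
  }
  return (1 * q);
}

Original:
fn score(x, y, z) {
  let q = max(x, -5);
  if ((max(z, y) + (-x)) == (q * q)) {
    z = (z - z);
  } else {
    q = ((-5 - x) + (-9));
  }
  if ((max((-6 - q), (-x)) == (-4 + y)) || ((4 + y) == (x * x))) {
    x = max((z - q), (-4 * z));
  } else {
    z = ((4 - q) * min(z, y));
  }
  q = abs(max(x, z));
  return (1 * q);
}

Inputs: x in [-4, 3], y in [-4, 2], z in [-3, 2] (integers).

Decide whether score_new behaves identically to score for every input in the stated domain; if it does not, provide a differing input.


Comparing the listings, the differences include: local variable names differ; min/max/abs usage differs; statement counts differ; constant usage differs.
Tracing x=-2, y=0, z=-1: score: q=-2, then ((max(z, y) + (-x)) == (q * q)) is false, then q=-12, then ((max((-6 - q), (-x)) == (-4 + y)) || ((4 + y) == (x * x))) is true, then x=11, then q=11, then returns 11 | score_new: q=-2, then s=-2, then ((max(z, y) + (-x)) == (q * q)) is false, then q=-12, then ((max((-6 - q), (-x)) == (-4 + y)) || ((4 + y) == (x * x))) is true, then x=11, then q=11, then returns 11 — matching result 11.
Sweeping the whole domain (336 inputs) finds no disagreement.
verdict: equivalent


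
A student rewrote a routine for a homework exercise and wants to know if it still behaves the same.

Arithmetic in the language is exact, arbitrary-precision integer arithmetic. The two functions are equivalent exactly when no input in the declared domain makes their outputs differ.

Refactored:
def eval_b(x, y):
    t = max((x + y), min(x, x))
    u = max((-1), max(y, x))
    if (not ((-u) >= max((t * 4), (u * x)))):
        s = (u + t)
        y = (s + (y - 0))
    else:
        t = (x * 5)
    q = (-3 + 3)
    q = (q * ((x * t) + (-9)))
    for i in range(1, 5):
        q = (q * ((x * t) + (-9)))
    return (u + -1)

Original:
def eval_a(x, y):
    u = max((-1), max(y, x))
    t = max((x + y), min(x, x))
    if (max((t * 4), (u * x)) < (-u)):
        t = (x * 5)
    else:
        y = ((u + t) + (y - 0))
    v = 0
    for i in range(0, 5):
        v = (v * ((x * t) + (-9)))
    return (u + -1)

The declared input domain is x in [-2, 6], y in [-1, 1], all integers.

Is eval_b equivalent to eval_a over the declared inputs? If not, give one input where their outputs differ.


Equivalent. The suspicious-looking change has no observable effect anywhere in the declared ranges.
Every one of the 27 inputs gives matching results.
Spot check at x=4, y=0 — eval_a: u=4, then t=4, then (max((t * 4), (u * x)) < (-u)) is false, then y=8, then v=0, then (i=0), then v=0, then (i=1), then v=0, then (i=2), then v=0, then (i=3), then v=0, then (i=4), then v=0, then returns 3. eval_b: t=4, then u=4, then (not ((-u) >= max((t * 4), (u * x)))) is true, then s=8, then y=8, then q=0, then q=0, then (i=1), then q=0, then (i=2), then q=0, then (i=3), then q=0, then (i=4), then q=0, then returns 3. Both give 3.
verdict: equivalent


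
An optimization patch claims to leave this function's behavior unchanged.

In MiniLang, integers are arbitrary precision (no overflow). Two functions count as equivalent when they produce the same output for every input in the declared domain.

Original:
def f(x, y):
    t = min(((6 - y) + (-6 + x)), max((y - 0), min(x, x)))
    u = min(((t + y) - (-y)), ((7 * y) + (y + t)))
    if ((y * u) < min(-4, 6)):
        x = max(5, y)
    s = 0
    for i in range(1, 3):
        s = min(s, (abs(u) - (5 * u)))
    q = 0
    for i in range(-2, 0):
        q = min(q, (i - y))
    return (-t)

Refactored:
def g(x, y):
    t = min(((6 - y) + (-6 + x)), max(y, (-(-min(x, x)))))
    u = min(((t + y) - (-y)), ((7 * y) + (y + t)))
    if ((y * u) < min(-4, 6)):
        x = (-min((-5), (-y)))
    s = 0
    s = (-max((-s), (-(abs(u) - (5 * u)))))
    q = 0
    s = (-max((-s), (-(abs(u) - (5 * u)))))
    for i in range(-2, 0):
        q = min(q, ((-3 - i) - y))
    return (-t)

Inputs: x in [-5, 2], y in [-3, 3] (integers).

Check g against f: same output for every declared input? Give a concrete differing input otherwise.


Changes here: loop structure differs, and arithmetic usage differs, and constant usage differs, and min/max/abs usage differs; the full 56-point sweep finds no disagreement.
verdict: equivalent


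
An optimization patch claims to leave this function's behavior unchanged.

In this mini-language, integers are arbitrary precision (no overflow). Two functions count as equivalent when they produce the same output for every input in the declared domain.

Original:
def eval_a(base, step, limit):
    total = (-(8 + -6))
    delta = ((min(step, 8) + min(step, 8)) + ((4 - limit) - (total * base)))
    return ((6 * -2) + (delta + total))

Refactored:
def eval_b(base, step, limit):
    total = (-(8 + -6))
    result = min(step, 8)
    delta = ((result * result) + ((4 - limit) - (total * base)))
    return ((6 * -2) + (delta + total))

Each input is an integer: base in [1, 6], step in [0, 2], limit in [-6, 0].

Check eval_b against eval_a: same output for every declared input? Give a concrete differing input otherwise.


The rewrite breaks on base=1, step=1, limit=-6, where the results are 0 and -1.
eval_a: total := -2 | delta := 14 | result 0
eval_b: total := -2 | result := 1 | delta := 13 | result -1
verdict: not equivalent; witness: base=1, step=1, limit=-6


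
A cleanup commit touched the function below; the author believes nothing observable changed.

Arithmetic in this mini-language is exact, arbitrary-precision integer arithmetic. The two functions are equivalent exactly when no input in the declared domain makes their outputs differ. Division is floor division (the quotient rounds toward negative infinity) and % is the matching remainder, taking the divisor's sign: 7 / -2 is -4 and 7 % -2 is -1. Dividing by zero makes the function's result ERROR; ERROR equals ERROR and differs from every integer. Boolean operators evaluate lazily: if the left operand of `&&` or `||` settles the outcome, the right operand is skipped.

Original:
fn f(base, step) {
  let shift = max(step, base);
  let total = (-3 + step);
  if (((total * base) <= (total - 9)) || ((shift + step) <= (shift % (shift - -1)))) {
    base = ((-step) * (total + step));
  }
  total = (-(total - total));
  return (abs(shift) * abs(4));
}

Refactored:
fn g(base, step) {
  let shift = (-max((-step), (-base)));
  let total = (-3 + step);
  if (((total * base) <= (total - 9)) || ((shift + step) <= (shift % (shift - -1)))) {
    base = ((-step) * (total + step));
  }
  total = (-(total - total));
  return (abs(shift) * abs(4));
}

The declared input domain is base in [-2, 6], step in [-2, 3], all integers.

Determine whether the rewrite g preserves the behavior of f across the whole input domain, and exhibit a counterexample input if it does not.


base=-2, step=-1 yields ERROR from f but 8 from g.
verdict: not equivalent; witness: base=-2, step=-1


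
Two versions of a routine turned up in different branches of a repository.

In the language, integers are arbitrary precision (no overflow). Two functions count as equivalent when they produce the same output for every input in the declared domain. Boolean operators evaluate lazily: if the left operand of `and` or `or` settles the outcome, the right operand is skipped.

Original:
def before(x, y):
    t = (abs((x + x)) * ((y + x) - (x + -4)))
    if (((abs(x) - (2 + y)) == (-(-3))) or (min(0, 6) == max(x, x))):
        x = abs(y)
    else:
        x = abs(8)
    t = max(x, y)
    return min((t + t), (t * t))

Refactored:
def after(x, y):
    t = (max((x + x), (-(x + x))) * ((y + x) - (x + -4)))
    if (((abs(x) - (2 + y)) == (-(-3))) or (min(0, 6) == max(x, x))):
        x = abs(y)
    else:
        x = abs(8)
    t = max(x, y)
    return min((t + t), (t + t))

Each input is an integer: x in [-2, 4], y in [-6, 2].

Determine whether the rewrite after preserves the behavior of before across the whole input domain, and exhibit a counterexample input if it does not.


Consider the input x=0, y=-1.
before: t becomes 0; next (((abs(x) - (2 + y)) == (-(-3))) or (min(0, 6) == max(x, x))) evaluates to true; next x becomes 1; next t becomes 1; next final value 1
after: t becomes 0; next (((abs(x) - (2 + y)) == (-(-3))) or (min(0, 6) == max(x, x))) evaluates to true; next x becomes 1; next t becomes 1; next final value 2
1 vs 2 — the two versions disagree here.
verdict: not equivalent; witness: x=0, y=-1


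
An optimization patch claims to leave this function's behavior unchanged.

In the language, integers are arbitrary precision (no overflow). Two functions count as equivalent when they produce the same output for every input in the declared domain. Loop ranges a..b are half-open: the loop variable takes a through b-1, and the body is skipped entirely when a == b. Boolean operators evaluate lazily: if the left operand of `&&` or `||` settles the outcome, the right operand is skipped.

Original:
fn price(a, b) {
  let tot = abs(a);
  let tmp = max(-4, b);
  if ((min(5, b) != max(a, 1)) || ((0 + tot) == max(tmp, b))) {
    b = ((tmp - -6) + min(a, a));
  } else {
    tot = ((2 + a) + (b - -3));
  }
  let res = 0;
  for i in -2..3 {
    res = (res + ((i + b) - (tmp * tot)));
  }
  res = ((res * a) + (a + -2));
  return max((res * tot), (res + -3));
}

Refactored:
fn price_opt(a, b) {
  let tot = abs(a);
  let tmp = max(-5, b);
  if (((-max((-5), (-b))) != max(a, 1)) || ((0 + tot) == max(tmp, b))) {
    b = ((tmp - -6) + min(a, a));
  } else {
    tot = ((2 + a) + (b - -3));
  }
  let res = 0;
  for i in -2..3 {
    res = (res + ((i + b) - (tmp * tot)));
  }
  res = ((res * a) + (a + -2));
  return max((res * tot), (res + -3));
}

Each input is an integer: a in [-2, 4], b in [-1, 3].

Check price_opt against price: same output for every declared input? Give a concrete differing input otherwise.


Equivalent. The edit looks behavioral (`-4` became `-5`), but over these ranges it never changes the outcome.
Checked all 35 inputs in the declared domain: the outputs agree on every one.
One worked example (a=2, b=0) — price: tot=2, then tmp=0, then ((min(5, b) != max(a, 1)) || ((0 + tot) == max(tmp, b))) is true, then b=8, then res=0, then (i=-2), then res=6, then (i=-1), then res=13, then (i=0), then res=21, then (i=1), then res=30, then (i=2), then res=40, then res=80, then returns 160; price_opt: tot=2, then tmp=0, then (((-max((-5), (-b))) != max(a, 1)) || ((0 + tot) == max(tmp, b))) is true, then b=8, then res=0, then (i=-2), then res=6, then (i=-1), then res=13, then (i=0), then res=21, then (i=1), then res=30, then (i=2), then res=40, then res=80, then returns 160; agreement on 160.
verdict: equivalent


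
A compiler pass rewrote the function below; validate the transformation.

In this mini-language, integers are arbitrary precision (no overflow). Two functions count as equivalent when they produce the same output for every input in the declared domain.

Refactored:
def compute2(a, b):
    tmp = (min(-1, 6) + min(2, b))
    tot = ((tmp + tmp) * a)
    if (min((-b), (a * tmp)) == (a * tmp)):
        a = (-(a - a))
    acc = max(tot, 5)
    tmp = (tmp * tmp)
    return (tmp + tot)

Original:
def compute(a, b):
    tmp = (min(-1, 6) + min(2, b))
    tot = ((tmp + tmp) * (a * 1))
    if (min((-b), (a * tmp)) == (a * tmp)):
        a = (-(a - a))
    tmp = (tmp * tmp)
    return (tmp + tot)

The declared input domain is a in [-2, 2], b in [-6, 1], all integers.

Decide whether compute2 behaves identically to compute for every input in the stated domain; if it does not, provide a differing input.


The two are interchangeable: constant usage differs; and statement counts differ; and arithmetic usage differs; and local variable names differ; and min/max/abs usage differs, and every declared input agrees.
Tracing a=1, b=0: compute: tmp = -1; tot = -2; (min((-b), (a * tmp)) == (a * tmp)) -> true; a = 0; tmp = 1; return -1 | compute2: tmp = -1; tot = -2; (min((-b), (a * tmp)) == (a * tmp)) -> true; a = 0; acc = 5; tmp = 1; return -1 — matching result -1.
Every one of the 40 inputs gives matching results.
verdict: equivalent


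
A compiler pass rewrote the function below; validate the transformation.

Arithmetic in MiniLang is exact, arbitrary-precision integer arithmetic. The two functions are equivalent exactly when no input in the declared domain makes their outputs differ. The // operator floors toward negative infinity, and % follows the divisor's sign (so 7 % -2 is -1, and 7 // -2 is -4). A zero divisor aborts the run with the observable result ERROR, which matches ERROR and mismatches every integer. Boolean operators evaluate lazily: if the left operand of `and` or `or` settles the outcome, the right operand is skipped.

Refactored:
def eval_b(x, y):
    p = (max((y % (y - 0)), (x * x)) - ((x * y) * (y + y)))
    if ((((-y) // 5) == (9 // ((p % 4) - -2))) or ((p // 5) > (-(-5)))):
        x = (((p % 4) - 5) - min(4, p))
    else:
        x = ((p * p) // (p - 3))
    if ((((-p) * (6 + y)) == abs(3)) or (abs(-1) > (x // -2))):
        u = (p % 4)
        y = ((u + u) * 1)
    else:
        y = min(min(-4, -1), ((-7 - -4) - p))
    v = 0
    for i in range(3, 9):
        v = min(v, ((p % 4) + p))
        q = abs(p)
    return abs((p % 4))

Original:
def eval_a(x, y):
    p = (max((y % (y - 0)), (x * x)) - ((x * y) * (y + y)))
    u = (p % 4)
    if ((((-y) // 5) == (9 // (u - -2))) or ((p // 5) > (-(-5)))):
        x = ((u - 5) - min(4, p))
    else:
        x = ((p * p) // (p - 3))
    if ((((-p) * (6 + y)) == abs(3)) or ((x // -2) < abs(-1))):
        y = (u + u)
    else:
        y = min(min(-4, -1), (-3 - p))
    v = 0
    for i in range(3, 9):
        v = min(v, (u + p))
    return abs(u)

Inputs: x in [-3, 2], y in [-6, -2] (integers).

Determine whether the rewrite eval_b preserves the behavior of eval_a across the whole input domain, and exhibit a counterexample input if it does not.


Changes here: statement counts differ, constant usage differs, local variable names differ, arithmetic usage differs, comparison usage differs, min/max/abs usage differs; the full 30-point sweep finds no disagreement.
verdict: equivalent


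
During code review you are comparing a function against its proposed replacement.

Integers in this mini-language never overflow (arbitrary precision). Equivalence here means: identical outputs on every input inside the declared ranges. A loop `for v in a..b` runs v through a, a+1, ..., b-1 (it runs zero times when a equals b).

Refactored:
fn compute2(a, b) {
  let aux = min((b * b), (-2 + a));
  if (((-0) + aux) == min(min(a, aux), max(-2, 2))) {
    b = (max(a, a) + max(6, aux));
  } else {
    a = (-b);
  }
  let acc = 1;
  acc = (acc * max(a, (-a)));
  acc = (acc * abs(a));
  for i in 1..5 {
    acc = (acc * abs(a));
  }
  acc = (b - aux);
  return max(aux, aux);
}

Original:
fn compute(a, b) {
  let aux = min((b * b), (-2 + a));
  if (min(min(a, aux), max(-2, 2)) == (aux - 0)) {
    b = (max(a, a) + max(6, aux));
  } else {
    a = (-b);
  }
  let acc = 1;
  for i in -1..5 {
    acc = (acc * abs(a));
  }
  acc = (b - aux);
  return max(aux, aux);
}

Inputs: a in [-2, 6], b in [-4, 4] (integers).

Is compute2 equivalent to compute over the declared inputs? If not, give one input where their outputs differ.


Behavior is preserved: although arithmetic usage differs; also min/max/abs usage differs; also loop structure differs; also statement counts differ, the outputs never diverge.
Tracing a=-1, b=-3: compute: aux becomes -3; next (min(min(a, aux), max(-2, 2)) == (aux - 0)) evaluates to true; next b becomes 5; next acc becomes 1; next at i=-1:; next acc becomes 1; next at i=0:; next acc becomes 1; next at i=1:; next acc becomes 1; next at i=2:; next acc becomes 1; next at i=3:; next acc becomes 1; next at i=4:; next acc becomes 1; next acc becomes 8; next final value -3 | compute2: aux becomes -3; next (((-0) + aux) == min(min(a, aux), max(-2, 2))) evaluates to true; next b becomes 5; next acc becomes 1; next acc becomes 1; next acc becomes 1; next at i=1:; next acc becomes 1; next at i=2:; next acc becomes 1; next at i=3:; next acc becomes 1; next at i=4:; next acc becomes 1; next acc becomes 8; next final value -3 — matching result -3.
Every one of the 81 inputs gives matching results.
verdict: equivalent


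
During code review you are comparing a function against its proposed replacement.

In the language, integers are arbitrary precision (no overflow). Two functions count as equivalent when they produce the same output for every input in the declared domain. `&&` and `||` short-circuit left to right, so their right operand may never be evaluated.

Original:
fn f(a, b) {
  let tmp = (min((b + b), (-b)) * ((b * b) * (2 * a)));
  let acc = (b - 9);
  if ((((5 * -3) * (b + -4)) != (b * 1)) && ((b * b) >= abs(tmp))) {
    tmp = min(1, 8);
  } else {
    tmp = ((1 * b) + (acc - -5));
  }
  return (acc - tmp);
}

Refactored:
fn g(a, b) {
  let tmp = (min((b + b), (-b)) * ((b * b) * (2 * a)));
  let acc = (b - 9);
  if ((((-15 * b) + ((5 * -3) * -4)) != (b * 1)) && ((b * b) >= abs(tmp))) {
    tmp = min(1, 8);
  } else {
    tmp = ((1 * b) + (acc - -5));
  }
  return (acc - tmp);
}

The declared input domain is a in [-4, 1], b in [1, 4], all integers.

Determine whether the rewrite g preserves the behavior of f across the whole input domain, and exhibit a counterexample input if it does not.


Reading the diff, among the changes: arithmetic usage differs, plus constant usage differs.
Tracing a=-4, b=2: f: tmp = 64; acc = -7; ((((5 * -3) * (b + -4)) != (b * 1)) && ((b * b) >= abs(tmp))) -> false; tmp = 0; return -7 | g: tmp = 64; acc = -7; ((((-15 * b) + ((5 * -3) * -4)) != (b * 1)) && ((b * b) >= abs(tmp))) -> false; tmp = 0; return -7 — matching result -7.
An exhaustive pass over the 24 declared inputs shows identical outputs.
verdict: equivalent


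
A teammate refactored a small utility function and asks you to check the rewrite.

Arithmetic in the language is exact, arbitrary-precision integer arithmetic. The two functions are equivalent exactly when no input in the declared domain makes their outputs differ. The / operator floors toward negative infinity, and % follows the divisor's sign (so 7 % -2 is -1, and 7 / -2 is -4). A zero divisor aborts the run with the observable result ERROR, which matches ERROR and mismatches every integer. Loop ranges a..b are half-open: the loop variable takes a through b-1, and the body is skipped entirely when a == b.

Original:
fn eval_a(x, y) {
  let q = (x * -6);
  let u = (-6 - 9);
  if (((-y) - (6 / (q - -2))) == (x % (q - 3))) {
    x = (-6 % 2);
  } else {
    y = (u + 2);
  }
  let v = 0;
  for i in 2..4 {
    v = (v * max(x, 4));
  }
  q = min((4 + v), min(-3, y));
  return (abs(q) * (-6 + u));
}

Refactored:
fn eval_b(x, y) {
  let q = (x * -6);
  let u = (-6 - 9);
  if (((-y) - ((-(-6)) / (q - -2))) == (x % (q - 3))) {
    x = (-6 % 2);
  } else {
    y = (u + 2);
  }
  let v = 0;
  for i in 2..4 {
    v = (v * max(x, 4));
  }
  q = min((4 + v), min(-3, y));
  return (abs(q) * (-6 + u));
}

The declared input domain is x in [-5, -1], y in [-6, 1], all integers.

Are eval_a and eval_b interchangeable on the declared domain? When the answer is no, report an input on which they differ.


Reading the diff, among the changes: same computation, different form.
Spot check at x=-1, y=-6 — eval_a: q becomes 6; next u becomes -15; next (((-y) - (6 / (q - -2))) == (x % (q - 3))) evaluates to false; next y becomes -13; next v becomes 0; next at i=2:; next v becomes 0; next at i=3:; next v becomes 0; next q becomes -13; next final value -273. eval_b: q becomes 6; next u becomes -15; next (((-y) - ((-(-6)) / (q - -2))) == (x % (q - 3))) evaluates to false; next y becomes -13; next v becomes 0; next at i=2:; next v becomes 0; next at i=3:; next v becomes 0; next q becomes -13; next final value -273. Both give -273.
Checked all 40 inputs in the declared domain: the outputs agree on every one.
verdict: equivalent


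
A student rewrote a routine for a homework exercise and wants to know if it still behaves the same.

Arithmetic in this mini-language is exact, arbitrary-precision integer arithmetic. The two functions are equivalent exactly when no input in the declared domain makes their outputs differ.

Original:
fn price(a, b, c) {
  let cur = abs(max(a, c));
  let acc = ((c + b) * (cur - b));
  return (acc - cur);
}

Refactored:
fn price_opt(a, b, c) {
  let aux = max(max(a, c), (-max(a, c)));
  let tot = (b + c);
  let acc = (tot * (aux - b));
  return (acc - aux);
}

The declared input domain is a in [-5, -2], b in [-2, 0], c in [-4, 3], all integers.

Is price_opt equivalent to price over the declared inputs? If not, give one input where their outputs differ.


Side by side, the visible changes include: local variable names differ, statement counts differ, min/max/abs usage differs.
Spot check at a=-2, b=0, c=0 — price: cur=0, then acc=0, then returns 0. price_opt: aux=0, then tot=0, then acc=0, then returns 0. Both give 0.
Every one of the 96 inputs gives matching results.
verdict: equivalent


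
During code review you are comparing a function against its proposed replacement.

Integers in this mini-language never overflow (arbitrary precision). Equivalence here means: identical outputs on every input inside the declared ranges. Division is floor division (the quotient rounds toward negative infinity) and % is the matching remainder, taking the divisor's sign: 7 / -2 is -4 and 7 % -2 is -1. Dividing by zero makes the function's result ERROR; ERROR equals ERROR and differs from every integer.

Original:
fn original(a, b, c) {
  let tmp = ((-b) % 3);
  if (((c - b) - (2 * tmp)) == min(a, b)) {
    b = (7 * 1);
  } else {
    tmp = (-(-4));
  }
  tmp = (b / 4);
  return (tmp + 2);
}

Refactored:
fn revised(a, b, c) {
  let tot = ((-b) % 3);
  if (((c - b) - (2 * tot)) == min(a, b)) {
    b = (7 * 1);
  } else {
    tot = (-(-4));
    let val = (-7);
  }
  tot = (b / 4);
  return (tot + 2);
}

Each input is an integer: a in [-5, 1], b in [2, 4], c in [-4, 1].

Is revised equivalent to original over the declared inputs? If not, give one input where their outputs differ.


The two are interchangeable: local variable names differ, plus statement counts differ, plus constant usage differs, and every declared input agrees.
Spot check at a=-2, b=2, c=0 — original: tmp=1, then (((c - b) - (2 * tmp)) == min(a, b)) is false, then tmp=4, then tmp=0, then returns 2. revised: tot=1, then (((c - b) - (2 * tot)) == min(a, b)) is false, then tot=4, then val=-7, then tot=0, then returns 2. Both give 2.
Every one of the 126 inputs gives matching results.
verdict: equivalent


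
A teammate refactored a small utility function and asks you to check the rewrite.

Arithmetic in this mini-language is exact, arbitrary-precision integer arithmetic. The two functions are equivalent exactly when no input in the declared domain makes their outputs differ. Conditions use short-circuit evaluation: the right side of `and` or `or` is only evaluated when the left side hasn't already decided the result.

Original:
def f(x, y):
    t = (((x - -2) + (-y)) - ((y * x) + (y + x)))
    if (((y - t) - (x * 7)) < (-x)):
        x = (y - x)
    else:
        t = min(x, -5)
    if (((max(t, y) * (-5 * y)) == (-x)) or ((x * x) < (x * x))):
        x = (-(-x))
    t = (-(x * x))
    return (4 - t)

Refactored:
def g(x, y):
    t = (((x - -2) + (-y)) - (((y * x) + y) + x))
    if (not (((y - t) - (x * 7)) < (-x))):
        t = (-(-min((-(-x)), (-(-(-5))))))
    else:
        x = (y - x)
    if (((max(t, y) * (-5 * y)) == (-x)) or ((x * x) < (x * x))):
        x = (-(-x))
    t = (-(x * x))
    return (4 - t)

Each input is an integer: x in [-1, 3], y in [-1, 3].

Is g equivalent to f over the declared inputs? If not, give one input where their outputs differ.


Reading the diff, among the changes: boolean connective usage differs.
As a probe, take x=1, y=1: f runs t := -1 | (((y - t) - (x * 7)) < (-x)): true | x := 0 | (((max(t, y) * (-5 * y)) == (-x)) or ((x * x) < (x * x))): false | t := 0 | result 4; g runs t := -1 | (not (((y - t) - (x * 7)) < (-x))): false | x := 0 | (((max(t, y) * (-5 * y)) == (-x)) or ((x * x) < (x * x))): false | t := 0 | result 4; both end at 4.
Checked all 25 inputs in the declared domain: the outputs agree on every one.
verdict: equivalent


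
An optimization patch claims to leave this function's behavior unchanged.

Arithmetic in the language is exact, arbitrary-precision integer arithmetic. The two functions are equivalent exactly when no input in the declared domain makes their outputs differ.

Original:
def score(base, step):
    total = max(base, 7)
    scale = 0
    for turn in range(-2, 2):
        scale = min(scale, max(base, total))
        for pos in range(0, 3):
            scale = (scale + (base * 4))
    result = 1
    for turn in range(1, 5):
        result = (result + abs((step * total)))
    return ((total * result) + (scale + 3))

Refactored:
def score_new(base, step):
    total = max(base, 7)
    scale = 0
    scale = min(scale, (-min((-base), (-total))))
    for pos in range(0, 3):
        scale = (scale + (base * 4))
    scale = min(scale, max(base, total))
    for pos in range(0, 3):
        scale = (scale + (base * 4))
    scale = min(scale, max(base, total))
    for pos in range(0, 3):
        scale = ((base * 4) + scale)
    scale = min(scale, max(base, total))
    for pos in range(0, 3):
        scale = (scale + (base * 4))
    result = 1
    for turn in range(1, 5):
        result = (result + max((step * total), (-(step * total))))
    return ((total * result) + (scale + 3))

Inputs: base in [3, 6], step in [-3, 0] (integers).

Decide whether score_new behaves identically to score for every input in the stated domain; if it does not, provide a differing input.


Side by side, the visible changes include: arithmetic usage differs, loop structure differs, min/max/abs usage differs, constant usage differs, statement counts differ.
Spot check at base=4, step=0 — score: total becomes 7; next scale becomes 0; next at turn=-2:; next scale becomes 0; next at pos=0:; next scale becomes 16; next at pos=1:; next scale becomes 32; next at pos=2:; next scale becomes 48; next at turn=-1:; next scale becomes 7; next at pos=0:; next scale becomes 23; next at pos=1:; next scale becomes 39; next at pos=2:; next scale becomes 55; next at turn=0:; next scale becomes 7; next at pos=0:; next scale becomes 23; next at pos=1:; next scale becomes 39; next at pos=2:; next scale becomes 55; next at turn=1:; next scale becomes 7; next at pos=0:; next scale becomes 23; next at pos=1:; next scale becomes 39; next at pos=2:; next scale becomes 55; next result becomes 1; next at turn=1:; next result becomes 1; next at turn=2:; next result becomes 1; next at turn=3:; next result becomes 1; next at turn=4:; next result becomes 1; next final value 65. score_new: total becomes 7; next scale becomes 0; next scale becomes 0; next at pos=0:; next scale becomes 16; next at pos=1:; next scale becomes 32; next at pos=2:; next scale becomes 48; next scale becomes 7; next at pos=0:; next scale becomes 23; next at pos=1:; next scale becomes 39; next at pos=2:; next scale becomes 55; next scale becomes 7; next at pos=0:; next scale becomes 23; next at pos=1:; next scale becomes 39; next at pos=2:; next scale becomes 55; next scale becomes 7; next at pos=0:; next scale becomes 23; next at pos=1:; next scale becomes 39; next at pos=2:; next scale becomes 55; next result becomes 1; next at turn=1:; next result becomes 1; next at turn=2:; next result becomes 1; next at turn=3:; next result becomes 1; next at turn=4:; next result becomes 1; next final value 65. Both give 65.
Sweeping the whole domain (16 inputs) finds no disagreement.
verdict: equivalent


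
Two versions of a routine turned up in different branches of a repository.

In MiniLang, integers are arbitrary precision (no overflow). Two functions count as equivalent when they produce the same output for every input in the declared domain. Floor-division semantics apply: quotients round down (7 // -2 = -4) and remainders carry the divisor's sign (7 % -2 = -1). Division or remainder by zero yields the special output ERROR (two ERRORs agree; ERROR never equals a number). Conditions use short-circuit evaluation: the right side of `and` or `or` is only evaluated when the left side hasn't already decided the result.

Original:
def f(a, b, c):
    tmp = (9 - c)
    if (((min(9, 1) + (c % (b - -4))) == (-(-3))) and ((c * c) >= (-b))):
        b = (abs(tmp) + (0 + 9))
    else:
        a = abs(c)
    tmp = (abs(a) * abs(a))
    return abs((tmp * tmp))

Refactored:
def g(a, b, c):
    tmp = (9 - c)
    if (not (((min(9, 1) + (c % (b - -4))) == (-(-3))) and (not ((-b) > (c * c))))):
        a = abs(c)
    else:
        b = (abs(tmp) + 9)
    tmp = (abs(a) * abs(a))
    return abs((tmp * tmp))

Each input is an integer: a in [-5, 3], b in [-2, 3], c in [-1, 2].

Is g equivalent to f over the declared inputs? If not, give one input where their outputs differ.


Reading the diff, among the changes: comparison usage differs, plus constant usage differs, plus arithmetic usage differs, plus boolean connective usage differs.
Tracing a=0, b=1, c=0: f: tmp=9, then (((min(9, 1) + (c % (b - -4))) == (-(-3))) and ((c * c) >= (-b))) is false, then a=0, then tmp=0, then returns 0 | g: tmp=9, then (not (((min(9, 1) + (c % (b - -4))) == (-(-3))) and (not ((-b) > (c * c))))) is true, then a=0, then tmp=0, then returns 0 — matching result 0.
Across all 216 domain points the two functions coincide.
verdict: equivalent


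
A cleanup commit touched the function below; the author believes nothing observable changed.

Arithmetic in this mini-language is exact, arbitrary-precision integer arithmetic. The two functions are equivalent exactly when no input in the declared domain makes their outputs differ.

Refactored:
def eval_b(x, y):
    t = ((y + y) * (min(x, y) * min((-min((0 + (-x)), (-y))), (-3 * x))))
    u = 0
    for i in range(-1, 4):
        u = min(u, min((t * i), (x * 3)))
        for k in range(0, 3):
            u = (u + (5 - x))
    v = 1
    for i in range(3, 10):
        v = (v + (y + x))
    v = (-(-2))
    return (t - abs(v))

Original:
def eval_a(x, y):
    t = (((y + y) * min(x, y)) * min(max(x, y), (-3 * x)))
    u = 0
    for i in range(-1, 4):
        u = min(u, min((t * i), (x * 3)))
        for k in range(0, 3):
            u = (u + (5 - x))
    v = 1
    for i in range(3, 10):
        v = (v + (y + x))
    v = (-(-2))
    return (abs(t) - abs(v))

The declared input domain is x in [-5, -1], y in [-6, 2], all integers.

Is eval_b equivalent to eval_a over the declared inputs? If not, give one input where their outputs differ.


Run the pair on x=-5, y=-6.
eval_a: t = -360; u = 0; [i=-1]; u = -15; [k=0]; u = -5; [k=1]; u = 5; [k=2]; u = 15; [i=0]; u = -15; [k=0]; u = -5; [k=1]; u = 5; [k=2]; u = 15; [i=1]; u = -360; [k=0]; u = -350; [k=1]; u = -340; [k=2]; u = -330; [i=2]; u = -720; [k=0]; u = -710; [k=1]; u = -700; [k=2]; u = -690; [i=3]; u = -1080; [k=0]; u = -1070; [k=1]; u = -1060; [k=2]; u = -1050; v = 1; [i=3]; v = -10; [i=4]; v = -21; [i=5]; v = -32; [i=6]; v = -43; [i=7]; v = -54; [i=8]; v = -65; [i=9]; v = -76; v = 2; return 358
eval_b: t = -360; u = 0; [i=-1]; u = -15; [k=0]; u = -5; [k=1]; u = 5; [k=2]; u = 15; [i=0]; u = -15; [k=0]; u = -5; [k=1]; u = 5; [k=2]; u = 15; [i=1]; u = -360; [k=0]; u = -350; [k=1]; u = -340; [k=2]; u = -330; [i=2]; u = -720; [k=0]; u = -710; [k=1]; u = -700; [k=2]; u = -690; [i=3]; u = -1080; [k=0]; u = -1070; [k=1]; u = -1060; [k=2]; u = -1050; v = 1; [i=3]; v = -10; [i=4]; v = -21; [i=5]; v = -32; [i=6]; v = -43; [i=7]; v = -54; [i=8]; v = -65; [i=9]; v = -76; v = 2; return -362
358 != -362, so the rewrite changes behavior.
verdict: not equivalent; witness: x=-5, y=-6


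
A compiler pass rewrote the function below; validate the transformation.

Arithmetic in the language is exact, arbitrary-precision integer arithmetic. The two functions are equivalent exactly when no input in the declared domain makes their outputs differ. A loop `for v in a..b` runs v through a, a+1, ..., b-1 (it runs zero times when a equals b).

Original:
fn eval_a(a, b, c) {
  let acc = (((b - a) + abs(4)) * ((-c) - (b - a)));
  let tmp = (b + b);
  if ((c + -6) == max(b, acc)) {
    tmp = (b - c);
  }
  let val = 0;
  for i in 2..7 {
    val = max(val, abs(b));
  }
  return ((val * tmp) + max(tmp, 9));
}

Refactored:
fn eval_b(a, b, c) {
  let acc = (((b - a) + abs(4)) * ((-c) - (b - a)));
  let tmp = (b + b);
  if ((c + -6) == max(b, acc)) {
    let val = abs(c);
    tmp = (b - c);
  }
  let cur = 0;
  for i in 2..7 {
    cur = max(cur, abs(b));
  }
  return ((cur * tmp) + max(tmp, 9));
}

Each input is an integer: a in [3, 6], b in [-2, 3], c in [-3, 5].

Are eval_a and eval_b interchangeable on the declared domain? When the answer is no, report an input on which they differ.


Equivalent — the differences include local variable names differ, plus statement counts differ, plus min/max/abs usage differs, yet no declared input distinguishes the two.
One worked example (a=6, b=-1, c=5) — eval_a: acc becomes -6; next tmp becomes -2; next ((c + -6) == max(b, acc)) evaluates to true; next tmp becomes -6; next val becomes 0; next at i=2:; next val becomes 1; next at i=3:; next val becomes 1; next at i=4:; next val becomes 1; next at i=5:; next val becomes 1; next at i=6:; next val becomes 1; next final value 3; eval_b: acc becomes -6; next tmp becomes -2; next ((c + -6) == max(b, acc)) evaluates to true; next val becomes 5; next tmp becomes -6; next cur becomes 0; next at i=2:; next cur becomes 1; next at i=3:; next cur becomes 1; next at i=4:; next cur becomes 1; next at i=5:; next cur becomes 1; next at i=6:; next cur becomes 1; next final value 3; agreement on 3.
Every one of the 216 inputs gives matching results.
verdict: equivalent


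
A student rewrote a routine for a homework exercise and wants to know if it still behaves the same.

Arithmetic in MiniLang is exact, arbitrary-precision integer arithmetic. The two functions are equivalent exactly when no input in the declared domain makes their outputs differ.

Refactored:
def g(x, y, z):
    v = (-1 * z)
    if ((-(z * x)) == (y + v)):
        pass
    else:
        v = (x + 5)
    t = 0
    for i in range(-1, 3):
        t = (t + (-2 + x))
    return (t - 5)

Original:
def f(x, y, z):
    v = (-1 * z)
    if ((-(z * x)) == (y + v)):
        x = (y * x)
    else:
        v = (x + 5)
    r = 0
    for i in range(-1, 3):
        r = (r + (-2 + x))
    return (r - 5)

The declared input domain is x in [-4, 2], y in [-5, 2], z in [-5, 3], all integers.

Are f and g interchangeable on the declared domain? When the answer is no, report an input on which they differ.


Input x=-4, y=-5, z=-1: 67 from f versus -29 from g.
verdict: not equivalent; witness: x=-4, y=-5, z=-1


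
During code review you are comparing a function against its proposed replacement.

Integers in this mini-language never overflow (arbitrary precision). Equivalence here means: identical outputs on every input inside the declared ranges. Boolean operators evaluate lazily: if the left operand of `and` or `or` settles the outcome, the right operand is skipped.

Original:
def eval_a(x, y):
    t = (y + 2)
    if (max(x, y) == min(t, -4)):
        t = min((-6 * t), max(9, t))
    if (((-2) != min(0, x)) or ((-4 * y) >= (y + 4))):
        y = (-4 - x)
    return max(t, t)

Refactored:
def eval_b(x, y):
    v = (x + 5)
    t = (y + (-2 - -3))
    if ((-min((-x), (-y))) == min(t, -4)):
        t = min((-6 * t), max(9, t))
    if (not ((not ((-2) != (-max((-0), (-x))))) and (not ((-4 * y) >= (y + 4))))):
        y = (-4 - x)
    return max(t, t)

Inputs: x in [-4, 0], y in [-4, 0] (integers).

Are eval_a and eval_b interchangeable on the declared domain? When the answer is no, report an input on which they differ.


Try x=-4, y=-3.
eval_a: t=-1, then (max(x, y) == min(t, -4)) is false, then (((-2) != min(0, x)) or ((-4 * y) >= (y + 4))) is true, then y=0, then returns -1
eval_b: v=1, then t=-2, then ((-min((-x), (-y))) == min(t, -4)) is false, then (not ((not ((-2) != (-max((-0), (-x))))) and (not ((-4 * y) >= (y + 4))))) is true, then y=0, then returns -2
-1 vs -2 — the two versions disagree here.
verdict: not equivalent; witness: x=-4, y=-3


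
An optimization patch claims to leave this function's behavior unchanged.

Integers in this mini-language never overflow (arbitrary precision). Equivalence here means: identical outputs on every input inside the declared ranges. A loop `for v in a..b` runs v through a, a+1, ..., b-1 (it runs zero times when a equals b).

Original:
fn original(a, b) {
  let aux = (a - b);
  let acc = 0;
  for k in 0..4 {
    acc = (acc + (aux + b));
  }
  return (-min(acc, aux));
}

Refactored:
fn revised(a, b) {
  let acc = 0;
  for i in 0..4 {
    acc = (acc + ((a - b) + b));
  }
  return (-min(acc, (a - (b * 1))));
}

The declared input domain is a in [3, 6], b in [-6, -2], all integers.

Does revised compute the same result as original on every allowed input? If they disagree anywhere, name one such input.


The two are interchangeable: arithmetic usage differs, and constant usage differs, and local variable names differ, and statement counts differ, and every declared input agrees.
Spot check at a=6, b=-4 — original: aux := 10 | acc := 0 | iter k=0: | acc := 6 | iter k=1: | acc := 12 | iter k=2: | acc := 18 | iter k=3: | acc := 24 | result -10. revised: acc := 0 | iter i=0: | acc := 6 | iter i=1: | acc := 12 | iter i=2: | acc := 18 | iter i=3: | acc := 24 | result -10. Both give -10.
An exhaustive pass over the 20 declared inputs shows identical outputs.
verdict: equivalent


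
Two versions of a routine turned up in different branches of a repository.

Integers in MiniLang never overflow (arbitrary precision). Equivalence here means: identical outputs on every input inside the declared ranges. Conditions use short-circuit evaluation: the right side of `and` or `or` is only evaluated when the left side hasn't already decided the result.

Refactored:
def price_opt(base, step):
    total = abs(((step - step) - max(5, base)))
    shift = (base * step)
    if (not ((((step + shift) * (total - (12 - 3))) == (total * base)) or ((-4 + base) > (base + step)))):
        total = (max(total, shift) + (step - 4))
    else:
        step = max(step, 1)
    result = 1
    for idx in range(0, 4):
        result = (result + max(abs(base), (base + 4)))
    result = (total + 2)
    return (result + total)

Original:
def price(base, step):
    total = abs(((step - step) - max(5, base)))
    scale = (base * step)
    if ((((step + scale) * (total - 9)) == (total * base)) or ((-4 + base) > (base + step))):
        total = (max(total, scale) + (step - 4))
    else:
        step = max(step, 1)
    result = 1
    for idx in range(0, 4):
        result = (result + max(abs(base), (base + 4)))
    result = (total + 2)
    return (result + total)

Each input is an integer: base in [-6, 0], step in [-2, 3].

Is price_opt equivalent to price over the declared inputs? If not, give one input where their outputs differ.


At base=-6, step=-2: price gives 12, price_opt gives 14.
verdict: not equivalent; witness: base=-6, step=-2
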